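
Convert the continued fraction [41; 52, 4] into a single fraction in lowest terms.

Start with 4.
52 + 1/(4/1) = 52 + 1/4 = 209/4
41 + 1/(209/4) = 41 + 4/209 = 8573/209

8573/209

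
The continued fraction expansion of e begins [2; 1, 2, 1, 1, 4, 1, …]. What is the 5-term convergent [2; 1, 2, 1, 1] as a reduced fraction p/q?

19/7

Start with 1.
1 + 1/(1/1) = 1 + 1/1 = 2/1
2 + 1/(2/1) = 2 + 1/2 = 5/2
1 + 1/(5/2) = 1 + 2/5 = 7/5
2 + 1/(7/5) = 2 + 5/7 = 19/7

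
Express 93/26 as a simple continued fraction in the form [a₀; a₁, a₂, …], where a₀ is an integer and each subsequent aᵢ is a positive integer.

Run the Euclidean algorithm, recording each quotient:
93 ÷ 26 → quotient 3, remainder 15
26 ÷ 15 → quotient 1, remainder 11
15 ÷ 11 → quotient 1, remainder 4
11 ÷ 4 → quotient 2, remainder 3
4 ÷ 3 → quotient 1, remainder 1
3 ÷ 1 → quotient 3, remainder 0

[3; 1, 1, 2, 1, 3]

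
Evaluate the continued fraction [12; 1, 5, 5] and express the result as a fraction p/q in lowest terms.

398/31

Start with 5.
5 + 1/(5/1) = 5 + 1/5 = 26/5
1 + 1/(26/5) = 1 + 5/26 = 31/26
12 + 1/(31/26) = 12 + 26/31 = 398/31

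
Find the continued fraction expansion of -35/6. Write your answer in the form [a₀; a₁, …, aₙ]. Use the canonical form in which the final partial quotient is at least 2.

Repeatedly divide and take the remainder:
⌊-35/6⌋ = -6, remainder 1
⌊6/1⌋ = 6, remainder 0

[-6; 6]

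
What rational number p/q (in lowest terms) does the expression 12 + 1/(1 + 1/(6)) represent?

90/7

Starting at the tail and folding back:
Start with 6.
1 + 1/(6/1) = 1 + 1/6 = 7/6
12 + 1/(7/6) = 12 + 6/7 = 90/7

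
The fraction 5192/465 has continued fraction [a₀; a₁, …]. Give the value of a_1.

⌊5192/465⌋ = 11, remainder 77
⌊465/77⌋ = 6, remainder 3

6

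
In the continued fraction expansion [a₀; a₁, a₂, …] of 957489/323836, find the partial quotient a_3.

10

⌊957489/323836⌋ = 2, remainder 309817
⌊323836/309817⌋ = 1, remainder 14019
⌊309817/14019⌋ = 22, remainder 1399
⌊14019/1399⌋ = 10, remainder 29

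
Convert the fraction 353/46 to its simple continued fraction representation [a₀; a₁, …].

Run the Euclidean algorithm, recording each quotient:
353 = 7·46 + 31, so a_0 = 7
46 = 1·31 + 15, so a_1 = 1
31 = 2·15 + 1, so a_2 = 2
15 = 15·1 + 0, so a_3 = 15

[7; 1, 2, 15]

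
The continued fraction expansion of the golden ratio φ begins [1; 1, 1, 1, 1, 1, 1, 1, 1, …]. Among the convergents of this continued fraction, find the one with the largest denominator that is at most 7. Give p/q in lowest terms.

8/5

List convergents until the denominator exceeds the bound:
a_0 = 1: 1/1  (≤ bound)
a_1 = 1: 2/1  (≤ bound)
a_2 = 1: 3/2  (≤ bound)
a_3 = 1: 5/3  (≤ bound)
a_4 = 1: 8/5  (≤ bound)
a_5 = 1: 13/8  (> 7, stop)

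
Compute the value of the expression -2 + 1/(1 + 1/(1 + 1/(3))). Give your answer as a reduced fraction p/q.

Work from the innermost term outward:
Start with 3.
1 + 1/(3/1) = 1 + 1/3 = 4/3
1 + 1/(4/3) = 1 + 3/4 = 7/4
-2 + 1/(7/4) = -2 + 4/7 = -10/7

-10/7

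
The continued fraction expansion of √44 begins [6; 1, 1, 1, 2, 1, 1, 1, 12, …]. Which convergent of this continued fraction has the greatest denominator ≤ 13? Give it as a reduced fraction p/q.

73/11

a_0 = 6: 6/1  (≤ bound)
a_1 = 1: 7/1  (≤ bound)
a_2 = 1: 13/2  (≤ bound)
a_3 = 1: 20/3  (≤ bound)
a_4 = 2: 53/8  (≤ bound)
a_5 = 1: 73/11  (≤ bound)
a_6 = 1: 126/19  (> 13, stop)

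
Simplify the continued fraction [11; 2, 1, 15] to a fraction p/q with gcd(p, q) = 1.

533/47

Start with 15.
1 + 1/(15/1) = 1 + 1/15 = 16/15
2 + 1/(16/15) = 2 + 15/16 = 47/16
11 + 1/(47/16) = 11 + 16/47 = 533/47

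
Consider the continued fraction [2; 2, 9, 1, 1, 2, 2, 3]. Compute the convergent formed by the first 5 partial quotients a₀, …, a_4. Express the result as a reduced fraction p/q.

99/40

Start with 1.
1 + 1/(1/1) = 1 + 1/1 = 2/1
9 + 1/(2/1) = 9 + 1/2 = 19/2
2 + 1/(19/2) = 2 + 2/19 = 40/19
2 + 1/(40/19) = 2 + 19/40 = 99/40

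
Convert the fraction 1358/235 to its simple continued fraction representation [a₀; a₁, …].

[5; 1, 3, 1, 1, 12, 2]

1358 ÷ 235 → quotient 5, remainder 183
235 ÷ 183 → quotient 1, remainder 52
183 ÷ 52 → quotient 3, remainder 27
52 ÷ 27 → quotient 1, remainder 25
27 ÷ 25 → quotient 1, remainder 2
25 ÷ 2 → quotient 12, remainder 1
2 ÷ 1 → quotient 2, remainder 0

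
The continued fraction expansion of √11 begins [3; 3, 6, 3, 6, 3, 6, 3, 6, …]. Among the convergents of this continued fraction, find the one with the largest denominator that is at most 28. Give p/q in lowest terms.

63/19

List convergents until the denominator exceeds the bound:
a_0 = 3: 3/1  (≤ bound)
a_1 = 3: 10/3  (≤ bound)
a_2 = 6: 63/19  (≤ bound)
a_3 = 3: 199/60  (> 28, stop)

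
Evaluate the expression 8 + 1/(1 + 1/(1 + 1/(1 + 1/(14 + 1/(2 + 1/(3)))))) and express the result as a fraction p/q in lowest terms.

Build up convergents one term at a time:
a_0 = 8: 8/1
a_1 = 1: 9/1
a_2 = 1: 17/2
a_3 = 1: 26/3
a_4 = 14: 381/44
a_5 = 2: 788/91
a_6 = 3: 2745/317

2745/317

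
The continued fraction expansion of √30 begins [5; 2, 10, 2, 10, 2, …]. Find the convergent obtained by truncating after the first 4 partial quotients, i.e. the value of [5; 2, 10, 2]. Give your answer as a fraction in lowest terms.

241/44

Start with 2.
10 + 1/(2/1) = 10 + 1/2 = 21/2
2 + 1/(21/2) = 2 + 2/21 = 44/21
5 + 1/(44/21) = 5 + 21/44 = 241/44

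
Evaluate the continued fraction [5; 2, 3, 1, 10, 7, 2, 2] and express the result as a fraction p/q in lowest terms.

19781/3634

a_0 = 5: 5/1
a_1 = 2: 11/2
a_2 = 3: 38/7
a_3 = 1: 49/9
a_4 = 10: 528/97
a_5 = 7: 3745/688
a_6 = 2: 8018/1473
a_7 = 2: 19781/3634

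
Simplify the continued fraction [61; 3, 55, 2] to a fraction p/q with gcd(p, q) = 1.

Build up convergents one term at a time:
a_0 = 61: 61/1
a_1 = 3: 184/3
a_2 = 55: 10181/166
a_3 = 2: 20546/335

20546/335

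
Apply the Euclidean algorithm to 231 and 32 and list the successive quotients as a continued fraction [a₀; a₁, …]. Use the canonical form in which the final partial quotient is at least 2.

[7; 4, 1, 1, 3]

Apply division with remainder until the remainder is 0:
231 = 7·32 + 7, so a_0 = 7
32 = 4·7 + 4, so a_1 = 4
7 = 1·4 + 3, so a_2 = 1
4 = 1·3 + 1, so a_3 = 1
3 = 3·1 + 0, so a_4 = 3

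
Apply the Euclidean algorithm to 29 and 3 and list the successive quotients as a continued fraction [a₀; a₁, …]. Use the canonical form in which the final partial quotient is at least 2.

29 ÷ 3 → quotient 9, remainder 2
3 ÷ 2 → quotient 1, remainder 1
2 ÷ 1 → quotient 2, remainder 0

[9; 1, 2]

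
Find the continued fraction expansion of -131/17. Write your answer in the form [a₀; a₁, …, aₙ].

[-8; 3, 2, 2]

-131 = -8·17 + 5, so a_0 = -8
17 = 3·5 + 2, so a_1 = 3
5 = 2·2 + 1, so a_2 = 2
2 = 2·1 + 0, so a_3 = 2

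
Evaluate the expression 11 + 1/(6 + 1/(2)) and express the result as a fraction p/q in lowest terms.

a_0 = 11: 11/1
a_1 = 6: 67/6
a_2 = 2: 145/13

145/13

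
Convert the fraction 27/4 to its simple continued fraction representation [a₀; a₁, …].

[6; 1, 3]

Repeatedly divide and take the remainder:
⌊27/4⌋ = 6, remainder 3
⌊4/3⌋ = 1, remainder 1
⌊3/1⌋ = 3, remainder 0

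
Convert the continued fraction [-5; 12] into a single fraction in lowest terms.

-59/12

a_0 = -5: -5/1
a_1 = 12: -59/12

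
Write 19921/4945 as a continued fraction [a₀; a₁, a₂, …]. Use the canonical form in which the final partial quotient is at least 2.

[4; 35, 14, 10]

19921 ÷ 4945 → quotient 4, remainder 141
4945 ÷ 141 → quotient 35, remainder 10
141 ÷ 10 → quotient 14, remainder 1
10 ÷ 1 → quotient 10, remainder 0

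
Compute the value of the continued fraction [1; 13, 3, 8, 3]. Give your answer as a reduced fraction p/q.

1117/1039

a_0 = 1: 1/1
a_1 = 13: 14/13
a_2 = 3: 43/40
a_3 = 8: 358/333
a_4 = 3: 1117/1039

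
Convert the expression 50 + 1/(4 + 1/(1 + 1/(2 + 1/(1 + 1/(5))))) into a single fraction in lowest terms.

Collapse the nested fraction from the inside out:
Start with 5.
1 + 1/(5/1) = 1 + 1/5 = 6/5
2 + 1/(6/5) = 2 + 5/6 = 17/6
1 + 1/(17/6) = 1 + 6/17 = 23/17
4 + 1/(23/17) = 4 + 17/23 = 109/23
50 + 1/(109/23) = 50 + 23/109 = 5473/109

5473/109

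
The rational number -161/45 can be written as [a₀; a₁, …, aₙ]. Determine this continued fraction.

-161 = -4·45 + 19, so a_0 = -4
45 = 2·19 + 7, so a_1 = 2
19 = 2·7 + 5, so a_2 = 2
7 = 1·5 + 2, so a_3 = 1
5 = 2·2 + 1, so a_4 = 2
2 = 2·1 + 0, so a_5 = 2

[-4; 2, 2, 1, 2, 2]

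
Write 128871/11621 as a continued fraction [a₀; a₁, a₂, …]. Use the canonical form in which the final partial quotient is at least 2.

[11; 11, 5, 1, 2, 1, 14, 3]

128871 ÷ 11621 → quotient 11, remainder 1040
11621 ÷ 1040 → quotient 11, remainder 181
1040 ÷ 181 → quotient 5, remainder 135
181 ÷ 135 → quotient 1, remainder 46
135 ÷ 46 → quotient 2, remainder 43
46 ÷ 43 → quotient 1, remainder 3
43 ÷ 3 → quotient 14, remainder 1
3 ÷ 1 → quotient 3, remainder 0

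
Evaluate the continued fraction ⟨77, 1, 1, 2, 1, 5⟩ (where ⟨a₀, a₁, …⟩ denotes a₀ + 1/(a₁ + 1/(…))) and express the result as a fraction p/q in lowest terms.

Use the convergent recurrence hₖ = aₖ·hₖ₋₁ + hₖ₋₂ (and likewise for the denominators kₖ):
a_0 = 77: 77/1
a_1 = 1: 78/1
a_2 = 1: 155/2
a_3 = 2: 388/5
a_4 = 1: 543/7
a_5 = 5: 3103/40

3103/40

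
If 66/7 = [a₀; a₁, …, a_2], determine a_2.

66 ÷ 7 → quotient 9, remainder 3
7 ÷ 3 → quotient 2, remainder 1
3 ÷ 1 → quotient 3, remainder 0

3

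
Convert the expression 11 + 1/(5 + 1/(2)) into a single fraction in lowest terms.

123/11

Start with 2.
5 + 1/(2/1) = 5 + 1/2 = 11/2
11 + 1/(11/2) = 11 + 2/11 = 123/11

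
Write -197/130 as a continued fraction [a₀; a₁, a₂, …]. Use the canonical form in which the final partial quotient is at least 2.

-197 = -2·130 + 63, so a_0 = -2
130 = 2·63 + 4, so a_1 = 2
63 = 15·4 + 3, so a_2 = 15
4 = 1·3 + 1, so a_3 = 1
3 = 3·1 + 0, so a_4 = 3

[-2; 2, 15, 1, 3]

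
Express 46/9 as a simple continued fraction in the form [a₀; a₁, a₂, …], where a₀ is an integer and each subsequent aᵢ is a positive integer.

46 ÷ 9 → quotient 5, remainder 1
9 ÷ 1 → quotient 9, remainder 0

[5; 9]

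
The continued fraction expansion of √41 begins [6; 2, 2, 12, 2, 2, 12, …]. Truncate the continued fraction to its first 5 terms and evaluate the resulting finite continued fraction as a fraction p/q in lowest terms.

a_0 = 6: 6/1
a_1 = 2: 13/2
a_2 = 2: 32/5
a_3 = 12: 397/62
a_4 = 2: 826/129

826/129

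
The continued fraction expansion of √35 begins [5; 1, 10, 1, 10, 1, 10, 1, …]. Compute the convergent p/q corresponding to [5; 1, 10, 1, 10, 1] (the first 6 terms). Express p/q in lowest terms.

a_0 = 5: 5/1
a_1 = 1: 6/1
a_2 = 10: 65/11
a_3 = 1: 71/12
a_4 = 10: 775/131
a_5 = 1: 846/143

846/143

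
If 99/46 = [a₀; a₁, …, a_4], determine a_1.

6

99 ÷ 46 → quotient 2, remainder 7
46 ÷ 7 → quotient 6, remainder 4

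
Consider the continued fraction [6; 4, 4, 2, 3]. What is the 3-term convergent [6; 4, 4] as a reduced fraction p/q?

Compute successive convergents:
a_0 = 6: 6/1
a_1 = 4: 25/4
a_2 = 4: 106/17

106/17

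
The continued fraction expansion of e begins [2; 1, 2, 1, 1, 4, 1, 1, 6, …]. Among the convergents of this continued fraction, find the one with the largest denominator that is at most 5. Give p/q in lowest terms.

11/4

a_0 = 2: 2/1  (≤ bound)
a_1 = 1: 3/1  (≤ bound)
a_2 = 2: 8/3  (≤ bound)
a_3 = 1: 11/4  (≤ bound)
a_4 = 1: 19/7  (> 5, stop)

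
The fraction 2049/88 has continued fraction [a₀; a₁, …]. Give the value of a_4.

12

Apply division with remainder until the remainder is 0:
2049 ÷ 88 → quotient 23, remainder 25
88 ÷ 25 → quotient 3, remainder 13
25 ÷ 13 → quotient 1, remainder 12
13 ÷ 12 → quotient 1, remainder 1
12 ÷ 1 → quotient 12, remainder 0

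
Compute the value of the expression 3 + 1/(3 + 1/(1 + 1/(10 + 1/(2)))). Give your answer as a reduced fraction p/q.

a_0 = 3: 3/1
a_1 = 3: 10/3
a_2 = 1: 13/4
a_3 = 10: 140/43
a_4 = 2: 293/90

293/90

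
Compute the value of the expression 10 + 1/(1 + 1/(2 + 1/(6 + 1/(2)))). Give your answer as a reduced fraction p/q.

438/41

Collapse the nested fraction from the inside out:
Start with 2.
6 + 1/(2/1) = 6 + 1/2 = 13/2
2 + 1/(13/2) = 2 + 2/13 = 28/13
1 + 1/(28/13) = 1 + 13/28 = 41/28
10 + 1/(41/28) = 10 + 28/41 = 438/41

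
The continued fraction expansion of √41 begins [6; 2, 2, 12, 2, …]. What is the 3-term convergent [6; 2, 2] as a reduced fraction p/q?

32/5

Build up convergents one term at a time:
a_0 = 6: 6/1
a_1 = 2: 13/2
a_2 = 2: 32/5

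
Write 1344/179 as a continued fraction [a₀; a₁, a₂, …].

1344 ÷ 179 → quotient 7, remainder 91
179 ÷ 91 → quotient 1, remainder 88
91 ÷ 88 → quotient 1, remainder 3
88 ÷ 3 → quotient 29, remainder 1
3 ÷ 1 → quotient 3, remainder 0

[7; 1, 1, 29, 3]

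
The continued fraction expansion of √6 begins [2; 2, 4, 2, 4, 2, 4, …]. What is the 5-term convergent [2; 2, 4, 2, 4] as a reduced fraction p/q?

a_0 = 2: 2/1
a_1 = 2: 5/2
a_2 = 4: 22/9
a_3 = 2: 49/20
a_4 = 4: 218/89

218/89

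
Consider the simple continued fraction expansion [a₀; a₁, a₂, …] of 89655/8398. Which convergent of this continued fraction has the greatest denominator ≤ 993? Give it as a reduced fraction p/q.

a_0 = 10: 10/1  (≤ bound)
a_1 = 1: 11/1  (≤ bound)
a_2 = 2: 32/3  (≤ bound)
a_3 = 11: 363/34  (≤ bound)
a_4 = 1: 395/37  (≤ bound)
a_5 = 8: 3523/330  (≤ bound)
a_6 = 6: 21533/2017  (> 993, stop)

3523/330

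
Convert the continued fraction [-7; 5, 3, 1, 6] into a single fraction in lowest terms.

-967/142

Collapse the nested fraction from the inside out:
Start with 6.
1 + 1/(6/1) = 1 + 1/6 = 7/6
3 + 1/(7/6) = 3 + 6/7 = 27/7
5 + 1/(27/7) = 5 + 7/27 = 142/27
-7 + 1/(142/27) = -7 + 27/142 = -967/142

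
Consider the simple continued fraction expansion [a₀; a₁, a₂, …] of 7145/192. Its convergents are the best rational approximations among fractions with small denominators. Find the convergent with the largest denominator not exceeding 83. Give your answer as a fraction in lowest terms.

521/14

a_0 = 37: 37/1  (≤ bound)
a_1 = 4: 149/4  (≤ bound)
a_2 = 1: 186/5  (≤ bound)
a_3 = 2: 521/14  (≤ bound)
a_4 = 6: 3312/89  (> 83, stop)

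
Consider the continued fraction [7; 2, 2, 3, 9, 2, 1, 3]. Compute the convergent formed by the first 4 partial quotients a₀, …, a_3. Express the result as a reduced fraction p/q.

Start with 3.
2 + 1/(3/1) = 2 + 1/3 = 7/3
2 + 1/(7/3) = 2 + 3/7 = 17/7
7 + 1/(17/7) = 7 + 7/17 = 126/17

126/17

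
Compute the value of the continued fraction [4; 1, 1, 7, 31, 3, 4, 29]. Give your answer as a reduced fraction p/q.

812416/179215

Build up convergents one term at a time:
a_0 = 4: 4/1
a_1 = 1: 5/1
a_2 = 1: 9/2
a_3 = 7: 68/15
a_4 = 31: 2117/467
a_5 = 3: 6419/1416
a_6 = 4: 27793/6131
a_7 = 29: 812416/179215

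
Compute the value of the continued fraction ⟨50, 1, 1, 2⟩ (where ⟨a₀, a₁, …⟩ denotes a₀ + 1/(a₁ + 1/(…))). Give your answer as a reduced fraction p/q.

253/5

Start with 2.
1 + 1/(2/1) = 1 + 1/2 = 3/2
1 + 1/(3/2) = 1 + 2/3 = 5/3
50 + 1/(5/3) = 50 + 3/5 = 253/5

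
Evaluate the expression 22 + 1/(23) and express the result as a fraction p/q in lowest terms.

Starting at the tail and folding back:
Start with 23.
22 + 1/(23/1) = 22 + 1/23 = 507/23

507/23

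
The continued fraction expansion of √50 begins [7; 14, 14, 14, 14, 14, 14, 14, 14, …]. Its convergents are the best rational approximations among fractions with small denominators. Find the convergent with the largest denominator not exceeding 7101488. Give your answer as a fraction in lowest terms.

3880899/548842

List convergents until the denominator exceeds the bound:
a_0 = 7: 7/1  (≤ bound)
a_1 = 14: 99/14  (≤ bound)
a_2 = 14: 1393/197  (≤ bound)
a_3 = 14: 19601/2772  (≤ bound)
a_4 = 14: 275807/39005  (≤ bound)
a_5 = 14: 3880899/548842  (≤ bound)
a_6 = 14: 54608393/7722793  (> 7101488, stop)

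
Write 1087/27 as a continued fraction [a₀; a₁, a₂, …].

[40; 3, 1, 6]

Repeatedly divide and take the remainder:
⌊1087/27⌋ = 40, remainder 7
⌊27/7⌋ = 3, remainder 6
⌊7/6⌋ = 1, remainder 1
⌊6/1⌋ = 6, remainder 0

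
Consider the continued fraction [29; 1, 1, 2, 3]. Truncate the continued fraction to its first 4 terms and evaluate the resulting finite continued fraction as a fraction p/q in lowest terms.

148/5

a_0 = 29: 29/1
a_1 = 1: 30/1
a_2 = 1: 59/2
a_3 = 2: 148/5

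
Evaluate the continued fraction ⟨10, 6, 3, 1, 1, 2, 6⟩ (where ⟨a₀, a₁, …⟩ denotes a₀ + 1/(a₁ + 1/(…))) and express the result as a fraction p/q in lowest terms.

7335/722

Compute successive convergents:
a_0 = 10: 10/1
a_1 = 6: 61/6
a_2 = 3: 193/19
a_3 = 1: 254/25
a_4 = 1: 447/44
a_5 = 2: 1148/113
a_6 = 6: 7335/722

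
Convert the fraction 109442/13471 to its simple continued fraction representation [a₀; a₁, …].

109442 = 8·13471 + 1674, so a_0 = 8
13471 = 8·1674 + 79, so a_1 = 8
1674 = 21·79 + 15, so a_2 = 21
79 = 5·15 + 4, so a_3 = 5
15 = 3·4 + 3, so a_4 = 3
4 = 1·3 + 1, so a_5 = 1
3 = 3·1 + 0, so a_6 = 3

[8; 8, 21, 5, 3, 1, 3]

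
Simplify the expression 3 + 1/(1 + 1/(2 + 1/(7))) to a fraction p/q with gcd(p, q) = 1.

81/22

a_0 = 3: 3/1
a_1 = 1: 4/1
a_2 = 2: 11/3
a_3 = 7: 81/22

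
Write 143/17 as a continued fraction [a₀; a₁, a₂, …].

Repeatedly divide and take the remainder:
143 ÷ 17 → quotient 8, remainder 7
17 ÷ 7 → quotient 2, remainder 3
7 ÷ 3 → quotient 2, remainder 1
3 ÷ 1 → quotient 3, remainder 0

[8; 2, 2, 3]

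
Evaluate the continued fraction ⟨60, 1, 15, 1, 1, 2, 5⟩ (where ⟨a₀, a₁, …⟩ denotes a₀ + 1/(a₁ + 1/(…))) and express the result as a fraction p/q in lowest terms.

27301/448

a_0 = 60: 60/1
a_1 = 1: 61/1
a_2 = 15: 975/16
a_3 = 1: 1036/17
a_4 = 1: 2011/33
a_5 = 2: 5058/83
a_6 = 5: 27301/448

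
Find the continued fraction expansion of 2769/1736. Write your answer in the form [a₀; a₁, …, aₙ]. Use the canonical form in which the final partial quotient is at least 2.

[1; 1, 1, 2, 7, 1, 2, 14]

Repeatedly divide and take the remainder:
⌊2769/1736⌋ = 1, remainder 1033
⌊1736/1033⌋ = 1, remainder 703
⌊1033/703⌋ = 1, remainder 330
⌊703/330⌋ = 2, remainder 43
⌊330/43⌋ = 7, remainder 29
⌊43/29⌋ = 1, remainder 14
⌊29/14⌋ = 2, remainder 1
⌊14/1⌋ = 14, remainder 0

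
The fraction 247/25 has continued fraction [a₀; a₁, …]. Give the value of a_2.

247 ÷ 25 → quotient 9, remainder 22
25 ÷ 22 → quotient 1, remainder 3
22 ÷ 3 → quotient 7, remainder 1

7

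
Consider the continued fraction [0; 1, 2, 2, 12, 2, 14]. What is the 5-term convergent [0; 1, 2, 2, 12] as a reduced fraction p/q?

62/87

Start with 12.
2 + 1/(12/1) = 2 + 1/12 = 25/12
2 + 1/(25/12) = 2 + 12/25 = 62/25
1 + 1/(62/25) = 1 + 25/62 = 87/62
0 + 1/(87/62) = 0 + 62/87 = 62/87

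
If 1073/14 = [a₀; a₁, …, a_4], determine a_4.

⌊1073/14⌋ = 76, remainder 9
⌊14/9⌋ = 1, remainder 5
⌊9/5⌋ = 1, remainder 4
⌊5/4⌋ = 1, remainder 1
⌊4/1⌋ = 4, remainder 0

4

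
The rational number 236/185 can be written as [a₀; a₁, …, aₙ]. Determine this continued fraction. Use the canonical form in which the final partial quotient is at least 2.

Repeatedly divide and take the remainder:
236 = 1·185 + 51, so a_0 = 1
185 = 3·51 + 32, so a_1 = 3
51 = 1·32 + 19, so a_2 = 1
32 = 1·19 + 13, so a_3 = 1
19 = 1·13 + 6, so a_4 = 1
13 = 2·6 + 1, so a_5 = 2
6 = 6·1 + 0, so a_6 = 6

[1; 3, 1, 1, 1, 2, 6]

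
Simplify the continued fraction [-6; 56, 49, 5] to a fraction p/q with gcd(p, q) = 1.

Start with 5.
49 + 1/(5/1) = 49 + 1/5 = 246/5
56 + 1/(246/5) = 56 + 5/246 = 13781/246
-6 + 1/(13781/246) = -6 + 246/13781 = -82440/13781

-82440/13781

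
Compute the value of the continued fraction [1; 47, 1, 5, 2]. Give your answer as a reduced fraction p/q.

Compute successive convergents:
a_0 = 1: 1/1
a_1 = 47: 48/47
a_2 = 1: 49/48
a_3 = 5: 293/287
a_4 = 2: 635/622

635/622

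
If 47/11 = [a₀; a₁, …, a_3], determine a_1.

3

Run the Euclidean algorithm, recording each quotient:
⌊47/11⌋ = 4, remainder 3
⌊11/3⌋ = 3, remainder 2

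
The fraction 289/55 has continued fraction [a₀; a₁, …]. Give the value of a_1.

⌊289/55⌋ = 5, remainder 14
⌊55/14⌋ = 3, remainder 13

3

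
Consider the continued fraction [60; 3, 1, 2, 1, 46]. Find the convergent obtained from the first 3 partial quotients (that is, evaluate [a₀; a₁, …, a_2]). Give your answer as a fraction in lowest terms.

Compute successive convergents:
a_0 = 60: 60/1
a_1 = 3: 181/3
a_2 = 1: 241/4

241/4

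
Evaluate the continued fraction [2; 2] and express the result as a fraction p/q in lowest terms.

5/2

a_0 = 2: 2/1
a_1 = 2: 5/2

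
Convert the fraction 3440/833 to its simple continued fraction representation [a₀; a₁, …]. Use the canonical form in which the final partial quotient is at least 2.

[4; 7, 1, 2, 2, 15]

Repeatedly divide and take the remainder:
3440 ÷ 833 → quotient 4, remainder 108
833 ÷ 108 → quotient 7, remainder 77
108 ÷ 77 → quotient 1, remainder 31
77 ÷ 31 → quotient 2, remainder 15
31 ÷ 15 → quotient 2, remainder 1
15 ÷ 1 → quotient 15, remainder 0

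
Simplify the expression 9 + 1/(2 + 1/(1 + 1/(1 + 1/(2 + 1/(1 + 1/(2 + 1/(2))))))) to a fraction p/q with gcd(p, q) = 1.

1089/116

Start with 2.
2 + 1/(2/1) = 2 + 1/2 = 5/2
1 + 1/(5/2) = 1 + 2/5 = 7/5
2 + 1/(7/5) = 2 + 5/7 = 19/7
1 + 1/(19/7) = 1 + 7/19 = 26/19
1 + 1/(26/19) = 1 + 19/26 = 45/26
2 + 1/(45/26) = 2 + 26/45 = 116/45
9 + 1/(116/45) = 9 + 45/116 = 1089/116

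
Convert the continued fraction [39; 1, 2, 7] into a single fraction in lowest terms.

Starting at the tail and folding back:
Start with 7.
2 + 1/(7/1) = 2 + 1/7 = 15/7
1 + 1/(15/7) = 1 + 7/15 = 22/15
39 + 1/(22/15) = 39 + 15/22 = 873/22

873/22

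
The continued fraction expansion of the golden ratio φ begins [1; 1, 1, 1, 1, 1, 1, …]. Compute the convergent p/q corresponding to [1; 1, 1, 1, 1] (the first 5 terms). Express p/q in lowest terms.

8/5

Compute successive convergents:
a_0 = 1: 1/1
a_1 = 1: 2/1
a_2 = 1: 3/2
a_3 = 1: 5/3
a_4 = 1: 8/5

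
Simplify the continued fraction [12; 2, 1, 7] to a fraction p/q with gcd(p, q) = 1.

Start with 7.
1 + 1/(7/1) = 1 + 1/7 = 8/7
2 + 1/(8/7) = 2 + 7/8 = 23/8
12 + 1/(23/8) = 12 + 8/23 = 284/23

284/23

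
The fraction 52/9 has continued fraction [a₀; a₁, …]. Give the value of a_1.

1

Repeatedly divide and take the remainder:
⌊52/9⌋ = 5, remainder 7
⌊9/7⌋ = 1, remainder 2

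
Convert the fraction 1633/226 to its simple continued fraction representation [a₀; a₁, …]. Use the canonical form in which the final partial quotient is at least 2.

[7; 4, 2, 3, 7]

Run the Euclidean algorithm, recording each quotient:
1633 = 7·226 + 51, so a_0 = 7
226 = 4·51 + 22, so a_1 = 4
51 = 2·22 + 7, so a_2 = 2
22 = 3·7 + 1, so a_3 = 3
7 = 7·1 + 0, so a_4 = 7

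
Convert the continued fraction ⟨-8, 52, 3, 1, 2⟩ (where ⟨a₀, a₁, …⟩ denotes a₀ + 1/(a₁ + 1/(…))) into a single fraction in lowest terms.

-4589/575

Start with 2.
1 + 1/(2/1) = 1 + 1/2 = 3/2
3 + 1/(3/2) = 3 + 2/3 = 11/3
52 + 1/(11/3) = 52 + 3/11 = 575/11
-8 + 1/(575/11) = -8 + 11/575 = -4589/575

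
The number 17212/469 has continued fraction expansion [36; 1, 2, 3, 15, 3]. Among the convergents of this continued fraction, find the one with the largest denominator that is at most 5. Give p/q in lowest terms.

List convergents until the denominator exceeds the bound:
a_0 = 36: 36/1  (≤ bound)
a_1 = 1: 37/1  (≤ bound)
a_2 = 2: 110/3  (≤ bound)
a_3 = 3: 367/10  (> 5, stop)

110/3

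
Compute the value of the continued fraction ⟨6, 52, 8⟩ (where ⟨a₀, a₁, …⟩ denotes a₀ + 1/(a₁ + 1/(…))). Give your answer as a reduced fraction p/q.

Start with 8.
52 + 1/(8/1) = 52 + 1/8 = 417/8
6 + 1/(417/8) = 6 + 8/417 = 2510/417

2510/417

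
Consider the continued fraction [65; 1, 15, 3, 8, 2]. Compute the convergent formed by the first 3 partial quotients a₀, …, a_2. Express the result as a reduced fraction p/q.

1055/16

Start with 15.
1 + 1/(15/1) = 1 + 1/15 = 16/15
65 + 1/(16/15) = 65 + 15/16 = 1055/16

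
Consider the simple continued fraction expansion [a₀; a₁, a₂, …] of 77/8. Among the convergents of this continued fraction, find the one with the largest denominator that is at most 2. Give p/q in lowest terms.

List convergents until the denominator exceeds the bound:
a_0 = 9: 9/1  (≤ bound)
a_1 = 1: 10/1  (≤ bound)
a_2 = 1: 19/2  (≤ bound)
a_3 = 1: 29/3  (> 2, stop)

19/2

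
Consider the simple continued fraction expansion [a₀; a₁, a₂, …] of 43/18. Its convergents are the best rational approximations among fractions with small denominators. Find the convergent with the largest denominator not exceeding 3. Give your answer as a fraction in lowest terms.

a_0 = 2: 2/1  (≤ bound)
a_1 = 2: 5/2  (≤ bound)
a_2 = 1: 7/3  (≤ bound)
a_3 = 1: 12/5  (> 3, stop)

7/3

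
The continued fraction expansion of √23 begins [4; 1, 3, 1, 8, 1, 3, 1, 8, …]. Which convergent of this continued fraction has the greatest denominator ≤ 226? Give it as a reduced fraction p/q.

916/191

a_0 = 4: 4/1  (≤ bound)
a_1 = 1: 5/1  (≤ bound)
a_2 = 3: 19/4  (≤ bound)
a_3 = 1: 24/5  (≤ bound)
a_4 = 8: 211/44  (≤ bound)
a_5 = 1: 235/49  (≤ bound)
a_6 = 3: 916/191  (≤ bound)
a_7 = 1: 1151/240  (> 226, stop)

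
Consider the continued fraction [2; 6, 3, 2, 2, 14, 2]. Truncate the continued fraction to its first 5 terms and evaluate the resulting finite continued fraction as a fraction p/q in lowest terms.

Start with 2.
2 + 1/(2/1) = 2 + 1/2 = 5/2
3 + 1/(5/2) = 3 + 2/5 = 17/5
6 + 1/(17/5) = 6 + 5/17 = 107/17
2 + 1/(107/17) = 2 + 17/107 = 231/107

231/107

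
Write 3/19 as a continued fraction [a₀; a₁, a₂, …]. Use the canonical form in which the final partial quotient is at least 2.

Repeatedly divide and take the remainder:
3 = 0·19 + 3, so a_0 = 0
19 = 6·3 + 1, so a_1 = 6
3 = 3·1 + 0, so a_2 = 3

[0; 6, 3]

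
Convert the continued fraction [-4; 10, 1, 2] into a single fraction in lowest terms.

-125/32

Compute successive convergents:
a_0 = -4: -4/1
a_1 = 10: -39/10
a_2 = 1: -43/11
a_3 = 2: -125/32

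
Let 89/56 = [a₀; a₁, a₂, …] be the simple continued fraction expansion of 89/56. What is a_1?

Repeatedly divide and take the remainder:
89 = 1·56 + 33, so a_0 = 1
56 = 1·33 + 23, so a_1 = 1

1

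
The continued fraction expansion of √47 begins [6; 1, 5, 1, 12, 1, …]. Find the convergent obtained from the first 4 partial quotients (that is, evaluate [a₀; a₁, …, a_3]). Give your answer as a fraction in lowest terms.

a_0 = 6: 6/1
a_1 = 1: 7/1
a_2 = 5: 41/6
a_3 = 1: 48/7

48/7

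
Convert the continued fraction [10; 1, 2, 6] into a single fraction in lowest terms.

203/19

Starting at the tail and folding back:
Start with 6.
2 + 1/(6/1) = 2 + 1/6 = 13/6
1 + 1/(13/6) = 1 + 6/13 = 19/13
10 + 1/(19/13) = 10 + 13/19 = 203/19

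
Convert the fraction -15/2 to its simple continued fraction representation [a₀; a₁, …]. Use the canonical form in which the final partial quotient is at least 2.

Repeatedly divide and take the remainder:
⌊-15/2⌋ = -8, remainder 1
⌊2/1⌋ = 2, remainder 0

[-8; 2]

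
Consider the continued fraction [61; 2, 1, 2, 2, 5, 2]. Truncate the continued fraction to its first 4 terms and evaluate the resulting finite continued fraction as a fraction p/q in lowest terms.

491/8

Build up convergents one term at a time:
a_0 = 61: 61/1
a_1 = 2: 123/2
a_2 = 1: 184/3
a_3 = 2: 491/8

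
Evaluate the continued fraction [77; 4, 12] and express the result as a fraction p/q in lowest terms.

3785/49

a_0 = 77: 77/1
a_1 = 4: 309/4
a_2 = 12: 3785/49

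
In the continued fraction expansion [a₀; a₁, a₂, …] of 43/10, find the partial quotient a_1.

3

⌊43/10⌋ = 4, remainder 3
⌊10/3⌋ = 3, remainder 1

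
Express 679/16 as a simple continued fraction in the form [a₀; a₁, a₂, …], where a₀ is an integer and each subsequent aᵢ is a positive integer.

[42; 2, 3, 2]

679 ÷ 16 → quotient 42, remainder 7
16 ÷ 7 → quotient 2, remainder 2
7 ÷ 2 → quotient 3, remainder 1
2 ÷ 1 → quotient 2, remainder 0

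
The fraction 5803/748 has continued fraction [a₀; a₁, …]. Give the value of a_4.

1

⌊5803/748⌋ = 7, remainder 567
⌊748/567⌋ = 1, remainder 181
⌊567/181⌋ = 3, remainder 24
⌊181/24⌋ = 7, remainder 13
⌊24/13⌋ = 1, remainder 11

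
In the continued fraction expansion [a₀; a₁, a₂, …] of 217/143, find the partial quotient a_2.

⌊217/143⌋ = 1, remainder 74
⌊143/74⌋ = 1, remainder 69
⌊74/69⌋ = 1, remainder 5

1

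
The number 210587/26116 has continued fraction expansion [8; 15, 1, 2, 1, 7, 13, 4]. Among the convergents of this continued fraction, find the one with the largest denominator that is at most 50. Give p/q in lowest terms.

a_0 = 8: 8/1  (≤ bound)
a_1 = 15: 121/15  (≤ bound)
a_2 = 1: 129/16  (≤ bound)
a_3 = 2: 379/47  (≤ bound)
a_4 = 1: 508/63  (> 50, stop)

379/47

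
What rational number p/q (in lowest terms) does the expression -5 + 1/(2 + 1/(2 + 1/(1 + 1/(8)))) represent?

-279/61

a_0 = -5: -5/1
a_1 = 2: -9/2
a_2 = 2: -23/5
a_3 = 1: -32/7
a_4 = 8: -279/61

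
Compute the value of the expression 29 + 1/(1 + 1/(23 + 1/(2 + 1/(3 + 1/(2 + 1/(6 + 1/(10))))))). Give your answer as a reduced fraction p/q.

765784/25561

Build up convergents one term at a time:
a_0 = 29: 29/1
a_1 = 1: 30/1
a_2 = 23: 719/24
a_3 = 2: 1468/49
a_4 = 3: 5123/171
a_5 = 2: 11714/391
a_6 = 6: 75407/2517
a_7 = 10: 765784/25561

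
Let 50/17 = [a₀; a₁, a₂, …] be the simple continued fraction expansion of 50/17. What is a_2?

50 ÷ 17 → quotient 2, remainder 16
17 ÷ 16 → quotient 1, remainder 1
16 ÷ 1 → quotient 16, remainder 0

16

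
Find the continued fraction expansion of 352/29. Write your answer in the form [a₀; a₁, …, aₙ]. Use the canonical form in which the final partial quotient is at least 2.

352 = 12·29 + 4, so a_0 = 12
29 = 7·4 + 1, so a_1 = 7
4 = 4·1 + 0, so a_2 = 4

[12; 7, 4]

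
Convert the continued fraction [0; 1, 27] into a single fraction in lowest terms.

27/28

Use the convergent recurrence hₖ = aₖ·hₖ₋₁ + hₖ₋₂ (and likewise for the denominators kₖ):
a_0 = 0: 0/1
a_1 = 1: 1/1
a_2 = 27: 27/28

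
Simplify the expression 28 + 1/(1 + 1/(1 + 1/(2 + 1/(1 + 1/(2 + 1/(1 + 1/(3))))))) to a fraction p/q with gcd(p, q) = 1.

Start with 3.
1 + 1/(3/1) = 1 + 1/3 = 4/3
2 + 1/(4/3) = 2 + 3/4 = 11/4
1 + 1/(11/4) = 1 + 4/11 = 15/11
2 + 1/(15/11) = 2 + 11/15 = 41/15
1 + 1/(41/15) = 1 + 15/41 = 56/41
1 + 1/(56/41) = 1 + 41/56 = 97/56
28 + 1/(97/56) = 28 + 56/97 = 2772/97

2772/97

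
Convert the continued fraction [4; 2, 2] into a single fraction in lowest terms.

Work from the innermost term outward:
Start with 2.
2 + 1/(2/1) = 2 + 1/2 = 5/2
4 + 1/(5/2) = 4 + 2/5 = 22/5

22/5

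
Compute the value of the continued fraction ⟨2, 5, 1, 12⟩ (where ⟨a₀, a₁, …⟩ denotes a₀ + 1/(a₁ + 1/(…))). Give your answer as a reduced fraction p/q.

167/77

a_0 = 2: 2/1
a_1 = 5: 11/5
a_2 = 1: 13/6
a_3 = 12: 167/77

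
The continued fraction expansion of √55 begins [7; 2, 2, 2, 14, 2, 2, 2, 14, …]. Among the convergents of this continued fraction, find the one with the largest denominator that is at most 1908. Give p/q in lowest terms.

List convergents until the denominator exceeds the bound:
a_0 = 7: 7/1  (≤ bound)
a_1 = 2: 15/2  (≤ bound)
a_2 = 2: 37/5  (≤ bound)
a_3 = 2: 89/12  (≤ bound)
a_4 = 14: 1283/173  (≤ bound)
a_5 = 2: 2655/358  (≤ bound)
a_6 = 2: 6593/889  (≤ bound)
a_7 = 2: 15841/2136  (> 1908, stop)

6593/889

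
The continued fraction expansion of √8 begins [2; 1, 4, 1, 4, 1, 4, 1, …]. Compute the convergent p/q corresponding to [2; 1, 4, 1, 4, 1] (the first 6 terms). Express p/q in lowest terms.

a_0 = 2: 2/1
a_1 = 1: 3/1
a_2 = 4: 14/5
a_3 = 1: 17/6
a_4 = 4: 82/29
a_5 = 1: 99/35

99/35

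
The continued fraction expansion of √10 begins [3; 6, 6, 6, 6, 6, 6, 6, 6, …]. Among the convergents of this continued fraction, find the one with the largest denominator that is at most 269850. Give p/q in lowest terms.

168717/53353

a_0 = 3: 3/1  (≤ bound)
a_1 = 6: 19/6  (≤ bound)
a_2 = 6: 117/37  (≤ bound)
a_3 = 6: 721/228  (≤ bound)
a_4 = 6: 4443/1405  (≤ bound)
a_5 = 6: 27379/8658  (≤ bound)
a_6 = 6: 168717/53353  (≤ bound)
a_7 = 6: 1039681/328776  (> 269850, stop)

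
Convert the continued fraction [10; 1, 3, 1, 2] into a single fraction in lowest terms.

a_0 = 10: 10/1
a_1 = 1: 11/1
a_2 = 3: 43/4
a_3 = 1: 54/5
a_4 = 2: 151/14

151/14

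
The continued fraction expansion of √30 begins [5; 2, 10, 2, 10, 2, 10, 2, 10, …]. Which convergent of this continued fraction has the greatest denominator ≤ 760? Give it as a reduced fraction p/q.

2525/461

List convergents until the denominator exceeds the bound:
a_0 = 5: 5/1  (≤ bound)
a_1 = 2: 11/2  (≤ bound)
a_2 = 10: 115/21  (≤ bound)
a_3 = 2: 241/44  (≤ bound)
a_4 = 10: 2525/461  (≤ bound)
a_5 = 2: 5291/966  (> 760, stop)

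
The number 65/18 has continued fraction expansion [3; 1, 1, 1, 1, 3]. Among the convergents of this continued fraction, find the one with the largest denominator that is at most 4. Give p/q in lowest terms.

11/3

a_0 = 3: 3/1  (≤ bound)
a_1 = 1: 4/1  (≤ bound)
a_2 = 1: 7/2  (≤ bound)
a_3 = 1: 11/3  (≤ bound)
a_4 = 1: 18/5  (> 4, stop)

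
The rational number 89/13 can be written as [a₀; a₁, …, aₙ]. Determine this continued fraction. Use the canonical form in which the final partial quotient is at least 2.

[6; 1, 5, 2]

89 ÷ 13 → quotient 6, remainder 11
13 ÷ 11 → quotient 1, remainder 2
11 ÷ 2 → quotient 5, remainder 1
2 ÷ 1 → quotient 2, remainder 0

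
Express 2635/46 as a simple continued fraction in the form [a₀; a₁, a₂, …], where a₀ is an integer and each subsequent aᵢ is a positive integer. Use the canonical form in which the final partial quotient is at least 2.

[57; 3, 1, 1, 6]

Repeatedly divide and take the remainder:
2635 = 57·46 + 13, so a_0 = 57
46 = 3·13 + 7, so a_1 = 3
13 = 1·7 + 6, so a_2 = 1
7 = 1·6 + 1, so a_3 = 1
6 = 6·1 + 0, so a_4 = 6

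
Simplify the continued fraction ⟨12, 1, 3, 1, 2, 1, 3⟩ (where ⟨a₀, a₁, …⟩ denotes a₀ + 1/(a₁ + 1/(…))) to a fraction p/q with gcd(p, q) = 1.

908/71

Collapse the nested fraction from the inside out:
Start with 3.
1 + 1/(3/1) = 1 + 1/3 = 4/3
2 + 1/(4/3) = 2 + 3/4 = 11/4
1 + 1/(11/4) = 1 + 4/11 = 15/11
3 + 1/(15/11) = 3 + 11/15 = 56/15
1 + 1/(56/15) = 1 + 15/56 = 71/56
12 + 1/(71/56) = 12 + 56/71 = 908/71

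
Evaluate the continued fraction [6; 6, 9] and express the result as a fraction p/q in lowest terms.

Build up convergents one term at a time:
a_0 = 6: 6/1
a_1 = 6: 37/6
a_2 = 9: 339/55

339/55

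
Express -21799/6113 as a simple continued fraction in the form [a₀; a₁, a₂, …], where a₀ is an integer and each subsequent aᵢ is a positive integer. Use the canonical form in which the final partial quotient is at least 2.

⌊-21799/6113⌋ = -4, remainder 2653
⌊6113/2653⌋ = 2, remainder 807
⌊2653/807⌋ = 3, remainder 232
⌊807/232⌋ = 3, remainder 111
⌊232/111⌋ = 2, remainder 10
⌊111/10⌋ = 11, remainder 1
⌊10/1⌋ = 10, remainder 0

[-4; 2, 3, 3, 2, 11, 10]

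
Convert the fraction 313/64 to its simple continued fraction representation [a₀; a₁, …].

[4; 1, 8, 7]

⌊313/64⌋ = 4, remainder 57
⌊64/57⌋ = 1, remainder 7
⌊57/7⌋ = 8, remainder 1
⌊7/1⌋ = 7, remainder 0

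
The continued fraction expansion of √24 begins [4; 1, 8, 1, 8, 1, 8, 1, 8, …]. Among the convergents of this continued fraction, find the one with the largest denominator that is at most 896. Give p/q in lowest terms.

List convergents until the denominator exceeds the bound:
a_0 = 4: 4/1  (≤ bound)
a_1 = 1: 5/1  (≤ bound)
a_2 = 8: 44/9  (≤ bound)
a_3 = 1: 49/10  (≤ bound)
a_4 = 8: 436/89  (≤ bound)
a_5 = 1: 485/99  (≤ bound)
a_6 = 8: 4316/881  (≤ bound)
a_7 = 1: 4801/980  (> 896, stop)

4316/881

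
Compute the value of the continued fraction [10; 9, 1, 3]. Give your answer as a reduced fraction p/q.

394/39

a_0 = 10: 10/1
a_1 = 9: 91/9
a_2 = 1: 101/10
a_3 = 3: 394/39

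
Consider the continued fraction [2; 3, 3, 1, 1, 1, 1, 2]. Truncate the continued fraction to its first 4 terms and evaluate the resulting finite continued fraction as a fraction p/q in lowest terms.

a_0 = 2: 2/1
a_1 = 3: 7/3
a_2 = 3: 23/10
a_3 = 1: 30/13

30/13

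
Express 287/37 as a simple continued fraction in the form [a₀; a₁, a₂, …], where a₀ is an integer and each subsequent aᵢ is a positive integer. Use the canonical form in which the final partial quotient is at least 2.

287 ÷ 37 → quotient 7, remainder 28
37 ÷ 28 → quotient 1, remainder 9
28 ÷ 9 → quotient 3, remainder 1
9 ÷ 1 → quotient 9, remainder 0

[7; 1, 3, 9]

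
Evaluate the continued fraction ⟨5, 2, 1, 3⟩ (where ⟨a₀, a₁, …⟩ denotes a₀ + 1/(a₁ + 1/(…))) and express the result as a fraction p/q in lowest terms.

Start with 3.
1 + 1/(3/1) = 1 + 1/3 = 4/3
2 + 1/(4/3) = 2 + 3/4 = 11/4
5 + 1/(11/4) = 5 + 4/11 = 59/11

59/11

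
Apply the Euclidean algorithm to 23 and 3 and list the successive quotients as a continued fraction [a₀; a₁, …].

[7; 1, 2]

Apply division with remainder until the remainder is 0:
23 = 7·3 + 2, so a_0 = 7
3 = 1·2 + 1, so a_1 = 1
2 = 2·1 + 0, so a_2 = 2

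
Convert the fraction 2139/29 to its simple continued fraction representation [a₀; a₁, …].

Apply division with remainder until the remainder is 0:
2139 = 73·29 + 22, so a_0 = 73
29 = 1·22 + 7, so a_1 = 1
22 = 3·7 + 1, so a_2 = 3
7 = 7·1 + 0, so a_3 = 7

[73; 1, 3, 7]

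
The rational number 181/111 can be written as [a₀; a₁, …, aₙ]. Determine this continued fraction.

Repeatedly divide and take the remainder:
⌊181/111⌋ = 1, remainder 70
⌊111/70⌋ = 1, remainder 41
⌊70/41⌋ = 1, remainder 29
⌊41/29⌋ = 1, remainder 12
⌊29/12⌋ = 2, remainder 5
⌊12/5⌋ = 2, remainder 2
⌊5/2⌋ = 2, remainder 1
⌊2/1⌋ = 2, remainder 0

[1; 1, 1, 1, 2, 2, 2, 2]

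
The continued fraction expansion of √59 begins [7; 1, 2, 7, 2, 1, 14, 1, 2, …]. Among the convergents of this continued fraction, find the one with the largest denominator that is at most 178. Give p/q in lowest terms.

a_0 = 7: 7/1  (≤ bound)
a_1 = 1: 8/1  (≤ bound)
a_2 = 2: 23/3  (≤ bound)
a_3 = 7: 169/22  (≤ bound)
a_4 = 2: 361/47  (≤ bound)
a_5 = 1: 530/69  (≤ bound)
a_6 = 14: 7781/1013  (> 178, stop)

530/69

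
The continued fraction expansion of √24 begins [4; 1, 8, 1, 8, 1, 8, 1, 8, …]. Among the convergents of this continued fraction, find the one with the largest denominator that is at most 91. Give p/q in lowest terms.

436/89

a_0 = 4: 4/1  (≤ bound)
a_1 = 1: 5/1  (≤ bound)
a_2 = 8: 44/9  (≤ bound)
a_3 = 1: 49/10  (≤ bound)
a_4 = 8: 436/89  (≤ bound)
a_5 = 1: 485/99  (> 91, stop)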